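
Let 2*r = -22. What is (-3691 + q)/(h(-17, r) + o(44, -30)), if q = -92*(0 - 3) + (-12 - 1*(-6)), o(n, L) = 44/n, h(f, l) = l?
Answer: 3421/10 ≈ 342.10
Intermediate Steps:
r = -11 (r = (1/2)*(-22) = -11)
q = 270 (q = -92*(-3) + (-12 + 6) = -23*(-12) - 6 = 276 - 6 = 270)
(-3691 + q)/(h(-17, r) + o(44, -30)) = (-3691 + 270)/(-11 + 44/44) = -3421/(-11 + 44*(1/44)) = -3421/(-11 + 1) = -3421/(-10) = -3421*(-1/10) = 3421/10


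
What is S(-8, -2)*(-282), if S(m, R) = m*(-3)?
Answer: -6768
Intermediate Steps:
S(m, R) = -3*m
S(-8, -2)*(-282) = -3*(-8)*(-282) = 24*(-282) = -6768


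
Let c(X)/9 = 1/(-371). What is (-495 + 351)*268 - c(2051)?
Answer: -14317623/371 ≈ -38592.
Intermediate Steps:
c(X) = -9/371 (c(X) = 9/(-371) = 9*(-1/371) = -9/371)
(-495 + 351)*268 - c(2051) = (-495 + 351)*268 - 1*(-9/371) = -144*268 + 9/371 = -38592 + 9/371 = -14317623/371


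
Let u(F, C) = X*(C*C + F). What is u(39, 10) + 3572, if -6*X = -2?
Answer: 10855/3 ≈ 3618.3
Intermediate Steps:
X = 1/3 (X = -1/6*(-2) = 1/3 ≈ 0.33333)
u(F, C) = F/3 + C**2/3 (u(F, C) = (C*C + F)/3 = (C**2 + F)/3 = (F + C**2)/3 = F/3 + C**2/3)
u(39, 10) + 3572 = ((1/3)*39 + (1/3)*10**2) + 3572 = (13 + (1/3)*100) + 3572 = (13 + 100/3) + 3572 = 139/3 + 3572 = 10855/3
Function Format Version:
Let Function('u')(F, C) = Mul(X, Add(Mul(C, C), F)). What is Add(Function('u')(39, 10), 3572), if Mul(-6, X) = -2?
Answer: Rational(10855, 3) ≈ 3618.3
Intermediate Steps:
X = Rational(1, 3) (X = Mul(Rational(-1, 6), -2) = Rational(1, 3) ≈ 0.33333)
Function('u')(F, C) = Add(Mul(Rational(1, 3), F), Mul(Rational(1, 3), Pow(C, 2))) (Function('u')(F, C) = Mul(Rational(1, 3), Add(Mul(C, C), F)) = Mul(Rational(1, 3), Add(Pow(C, 2), F)) = Mul(Rational(1, 3), Add(F, Pow(C, 2))) = Add(Mul(Rational(1, 3), F), Mul(Rational(1, 3), Pow(C, 2))))
Add(Function('u')(39, 10), 3572) = Add(Add(Mul(Rational(1, 3), 39), Mul(Rational(1, 3), Pow(10, 2))), 3572) = Add(Add(13, Mul(Rational(1, 3), 100)), 3572) = Add(Add(13, Rational(100, 3)), 3572) = Add(Rational(139, 3), 3572) = Rational(10855, 3)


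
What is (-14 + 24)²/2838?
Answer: 50/1419 ≈ 0.035236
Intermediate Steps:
(-14 + 24)²/2838 = 10²*(1/2838) = 100*(1/2838) = 50/1419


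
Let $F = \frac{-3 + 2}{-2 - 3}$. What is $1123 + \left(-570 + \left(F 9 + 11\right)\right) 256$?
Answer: $- \frac{707601}{5} \approx -1.4152 \cdot 10^{5}$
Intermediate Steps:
$F = \frac{1}{5}$ ($F = - \frac{1}{-5} = \left(-1\right) \left(- \frac{1}{5}\right) = \frac{1}{5} \approx 0.2$)
$1123 + \left(-570 + \left(F 9 + 11\right)\right) 256 = 1123 + \left(-570 + \left(\frac{1}{5} \cdot 9 + 11\right)\right) 256 = 1123 + \left(-570 + \left(\frac{9}{5} + 11\right)\right) 256 = 1123 + \left(-570 + \frac{64}{5}\right) 256 = 1123 - \frac{713216}{5} = - \frac{707601}{5}$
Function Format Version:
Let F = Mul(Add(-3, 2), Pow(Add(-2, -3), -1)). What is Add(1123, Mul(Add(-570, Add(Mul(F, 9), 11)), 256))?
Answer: Rational(-707601, 5) ≈ -1.4152e+5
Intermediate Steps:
F = Rational(1, 5) (F = Mul(-1, Pow(-5, -1)) = Mul(-1, Rational(-1, 5)) = Rational(1, 5) ≈ 0.20000)
Add(1123, Mul(Add(-570, Add(Mul(F, 9), 11)), 256)) = Add(1123, Mul(Add(-570, Add(Mul(Rational(1, 5), 9), 11)), 256)) = Add(1123, Mul(Add(-570, Add(Rational(9, 5), 11)), 256)) = Add(1123, Mul(Add(-570, Rational(64, 5)), 256)) = Add(1123, Mul(Rational(-2786, 5), 256)) = Add(1123, Rational(-713216, 5)) = Rational(-707601, 5)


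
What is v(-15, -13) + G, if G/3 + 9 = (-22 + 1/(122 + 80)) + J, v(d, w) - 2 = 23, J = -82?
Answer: -63425/202 ≈ -313.99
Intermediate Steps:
v(d, w) = 25 (v(d, w) = 2 + 23 = 25)
G = -68475/202 (G = -27 + 3*((-22 + 1/(122 + 80)) - 82) = -27 + 3*((-22 + 1/202) - 82) = -27 + 3*(-4443/202 - 82) = -27 + 3*(-21007/202) = -27 - 63021/202 = -68475/202 ≈ -338.99)
v(-15, -13) + G = 25 - 68475/202 = -63425/202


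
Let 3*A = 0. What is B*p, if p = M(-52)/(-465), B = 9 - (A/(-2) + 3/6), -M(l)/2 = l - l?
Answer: 0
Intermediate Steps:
A = 0 (A = (⅓)*0 = 0)
M(l) = 0 (M(l) = -2*(l - l) = -2*0 = 0)
B = 17/2 (B = 9 - (0/(-2) + 3/6) = 9 - (0*(-½) + 3*(⅙)) = 9 - (0 + ½) = 9 - 1*½ = 9 - ½ = 17/2 ≈ 8.5000)
p = 0 (p = 0/(-465) = 0*(-1/465) = 0)
B*p = (17/2)*0 = 0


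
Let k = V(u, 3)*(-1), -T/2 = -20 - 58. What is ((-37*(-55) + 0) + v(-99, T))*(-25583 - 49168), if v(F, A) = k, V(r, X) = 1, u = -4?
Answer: -152043534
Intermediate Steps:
T = 156 (T = -2*(-20 - 58) = -2*(-78) = 156)
k = -1 (k = 1*(-1) = -1)
v(F, A) = -1
((-37*(-55) + 0) + v(-99, T))*(-25583 - 49168) = ((-37*(-55) + 0) - 1)*(-25583 - 49168) = ((2035 + 0) - 1)*(-74751) = (2035 - 1)*(-74751) = 2034*(-74751) = -152043534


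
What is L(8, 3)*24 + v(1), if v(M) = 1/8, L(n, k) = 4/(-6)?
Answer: -127/8 ≈ -15.875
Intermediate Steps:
L(n, k) = -⅔ (L(n, k) = 4*(-⅙) = -⅔)
v(M) = ⅛
L(8, 3)*24 + v(1) = -⅔*24 + ⅛ = -16 + ⅛ = -127/8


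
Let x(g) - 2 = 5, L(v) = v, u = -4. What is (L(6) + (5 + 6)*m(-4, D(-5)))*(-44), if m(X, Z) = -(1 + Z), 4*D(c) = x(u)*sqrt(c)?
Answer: 220 + 847*I*sqrt(5) ≈ 220.0 + 1893.9*I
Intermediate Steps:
x(g) = 7 (x(g) = 2 + 5 = 7)
D(c) = 7*sqrt(c)/4 (D(c) = (7*sqrt(c))/4 = 7*sqrt(c)/4)
m(X, Z) = -1 - Z
(L(6) + (5 + 6)*m(-4, D(-5)))*(-44) = (6 + (5 + 6)*(-1 - 7*sqrt(-5)/4))*(-44) = (6 + 11*(-1 - 7*I*sqrt(5)/4))*(-44) = (6 + (-11 - 77*I*sqrt(5)/4))*(-44) = (-5 - 77*I*sqrt(5)/4)*(-44) = 220 + 847*I*sqrt(5)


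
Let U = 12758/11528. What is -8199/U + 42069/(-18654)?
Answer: -293946138565/39664622 ≈ -7410.8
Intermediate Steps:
U = 6379/5764 (U = 12758*(1/11528) = 6379/5764 ≈ 1.1067)
-8199/U + 42069/(-18654) = -8199/6379/5764 + 42069/(-18654) = -8199*5764/6379 + 42069*(-1/18654) = -47259036/6379 - 14023/6218 = -293946138565/39664622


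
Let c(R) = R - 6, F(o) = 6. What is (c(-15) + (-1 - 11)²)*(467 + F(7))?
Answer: 58179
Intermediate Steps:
c(R) = -6 + R
(c(-15) + (-1 - 11)²)*(467 + F(7)) = ((-6 - 15) + (-1 - 11)²)*(467 + 6) = (-21 + (-12)²)*473 = (-21 + 144)*473 = 123*473 = 58179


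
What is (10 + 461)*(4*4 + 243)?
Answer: 121989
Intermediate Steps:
(10 + 461)*(4*4 + 243) = 471*(16 + 243) = 471*259 = 121989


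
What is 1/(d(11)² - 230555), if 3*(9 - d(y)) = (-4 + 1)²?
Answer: -1/230519 ≈ -4.3380e-6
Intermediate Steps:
d(y) = 6 (d(y) = 9 - (-4 + 1)²/3 = 9 - ⅓*(-3)² = 9 - ⅓*9 = 9 - 3 = 6)
1/(d(11)² - 230555) = 1/(6² - 230555) = 1/(36 - 230555) = 1/(-230519) = -1/230519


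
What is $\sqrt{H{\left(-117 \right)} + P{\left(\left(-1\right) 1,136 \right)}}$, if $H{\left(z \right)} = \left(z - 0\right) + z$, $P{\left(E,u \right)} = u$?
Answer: $7 i \sqrt{2} \approx 9.8995 i$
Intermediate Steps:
$H{\left(z \right)} = 2 z$ ($H{\left(z \right)} = \left(z + 0\right) + z = z + z = 2 z$)
$\sqrt{H{\left(-117 \right)} + P{\left(\left(-1\right) 1,136 \right)}} = \sqrt{2 \left(-117\right) + 136} = \sqrt{-234 + 136} = \sqrt{-98} = 7 i \sqrt{2}$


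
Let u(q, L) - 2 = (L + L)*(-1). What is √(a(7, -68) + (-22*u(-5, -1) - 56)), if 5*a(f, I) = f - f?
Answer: 12*I ≈ 12.0*I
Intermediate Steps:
a(f, I) = 0 (a(f, I) = (f - f)/5 = (⅕)*0 = 0)
u(q, L) = 2 - 2*L (u(q, L) = 2 + (L + L)*(-1) = 2 + (2*L)*(-1) = 2 - 2*L)
√(a(7, -68) + (-22*u(-5, -1) - 56)) = √(0 + (-22*(2 - 2*(-1)) - 56)) = √(0 + (-22*(2 + 2) - 56)) = √(0 + (-22*4 - 56)) = √(0 + (-88 - 56)) = √(0 - 144) = √(-144) = 12*I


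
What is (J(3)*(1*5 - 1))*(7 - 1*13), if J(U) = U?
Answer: -72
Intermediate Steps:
(J(3)*(1*5 - 1))*(7 - 1*13) = (3*(1*5 - 1))*(7 - 1*13) = (3*(5 - 1))*(7 - 13) = (3*4)*(-6) = 12*(-6) = -72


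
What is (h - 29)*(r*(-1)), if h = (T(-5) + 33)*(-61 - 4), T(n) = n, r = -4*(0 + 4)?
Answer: -29584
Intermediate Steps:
r = -16 (r = -4*4 = -16)
h = -1820 (h = (-5 + 33)*(-61 - 4) = 28*(-65) = -1820)
(h - 29)*(r*(-1)) = (-1820 - 29)*(-16*(-1)) = -1849*16 = -29584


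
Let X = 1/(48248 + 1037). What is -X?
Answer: -1/49285 ≈ -2.0290e-5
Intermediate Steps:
X = 1/49285 ≈ 2.0290e-5
-X = -1*1/49285 = -1/49285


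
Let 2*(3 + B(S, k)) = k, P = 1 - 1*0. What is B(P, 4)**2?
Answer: 1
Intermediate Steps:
P = 1 (P = 1 + 0 = 1)
B(S, k) = -3 + k/2
B(P, 4)**2 = (-3 + (1/2)*4)**2 = (-3 + 2)**2 = (-1)**2 = 1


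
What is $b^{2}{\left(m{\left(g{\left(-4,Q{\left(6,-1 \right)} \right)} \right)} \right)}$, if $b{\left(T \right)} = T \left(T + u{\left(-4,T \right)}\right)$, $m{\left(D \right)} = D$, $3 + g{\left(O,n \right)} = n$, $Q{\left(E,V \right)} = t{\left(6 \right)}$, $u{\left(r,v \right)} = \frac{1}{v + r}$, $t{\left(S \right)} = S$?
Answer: $36$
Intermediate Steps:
$u{\left(r,v \right)} = \frac{1}{r + v}$
$Q{\left(E,V \right)} = 6$
$g{\left(O,n \right)} = -3 + n$
$b{\left(T \right)} = T \left(T + \frac{1}{-4 + T}\right)$
$b^{2}{\left(m{\left(g{\left(-4,Q{\left(6,-1 \right)} \right)} \right)} \right)} = \left(\frac{\left(-3 + 6\right) \left(1 + \left(-3 + 6\right) \left(-4 + \left(-3 + 6\right)\right)\right)}{-4 + \left(-3 + 6\right)}\right)^{2} = \left(\frac{3 \left(1 + 3 \left(-4 + 3\right)\right)}{-4 + 3}\right)^{2} = \left(\frac{3 \left(1 + 3 \left(-1\right)\right)}{-1}\right)^{2} = \left(3 \left(-1\right) \left(1 - 3\right)\right)^{2} = \left(3 \left(-1\right) \left(-2\right)\right)^{2} = 6^{2} = 36$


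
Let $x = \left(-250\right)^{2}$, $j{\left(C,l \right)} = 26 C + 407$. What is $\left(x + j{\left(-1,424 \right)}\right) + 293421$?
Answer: $356302$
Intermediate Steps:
$j{\left(C,l \right)} = 407 + 26 C$
$x = 62500$
$\left(x + j{\left(-1,424 \right)}\right) + 293421 = \left(62500 + \left(407 + 26 \left(-1\right)\right)\right) + 293421 = \left(62500 + \left(407 - 26\right)\right) + 293421 = \left(62500 + 381\right) + 293421 = 62881 + 293421 = 356302$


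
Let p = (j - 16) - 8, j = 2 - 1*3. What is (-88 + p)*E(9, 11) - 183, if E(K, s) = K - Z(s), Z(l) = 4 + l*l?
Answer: 12925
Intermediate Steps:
j = -1 (j = 2 - 3 = -1)
Z(l) = 4 + l**2
p = -25 (p = (-1 - 16) - 8 = -17 - 8 = -25)
E(K, s) = -4 + K - s**2 (E(K, s) = K - (4 + s**2) = K + (-4 - s**2) = -4 + K - s**2)
(-88 + p)*E(9, 11) - 183 = (-88 - 25)*(-4 + 9 - 1*11**2) - 183 = -113*(-4 + 9 - 1*121) - 183 = -113*(-4 + 9 - 121) - 183 = -113*(-116) - 183 = 13108 - 183 = 12925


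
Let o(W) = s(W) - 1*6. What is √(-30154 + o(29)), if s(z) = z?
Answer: I*√30131 ≈ 173.58*I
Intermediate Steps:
o(W) = -6 + W (o(W) = W - 1*6 = W - 6 = -6 + W)
√(-30154 + o(29)) = √(-30154 + (-6 + 29)) = √(-30154 + 23) = √(-30131) = I*√30131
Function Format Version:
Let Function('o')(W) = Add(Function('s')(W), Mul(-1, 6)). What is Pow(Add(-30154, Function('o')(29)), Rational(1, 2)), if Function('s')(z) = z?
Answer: Mul(I, Pow(30131, Rational(1, 2))) ≈ Mul(173.58, I)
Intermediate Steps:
Function('o')(W) = Add(-6, W) (Function('o')(W) = Add(W, Mul(-1, 6)) = Add(W, -6) = Add(-6, W))
Pow(Add(-30154, Function('o')(29)), Rational(1, 2)) = Pow(Add(-30154, Add(-6, 29)), Rational(1, 2)) = Pow(Add(-30154, 23), Rational(1, 2)) = Pow(-30131, Rational(1, 2)) = Mul(I, Pow(30131, Rational(1, 2)))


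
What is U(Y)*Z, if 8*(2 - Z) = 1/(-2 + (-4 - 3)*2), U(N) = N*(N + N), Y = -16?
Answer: 1028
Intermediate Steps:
U(N) = 2*N² (U(N) = N*(2*N) = 2*N²)
Z = 257/128 (Z = 2 - 1/(8*(-2 + (-4 - 3)*2)) = 2 - 1/(8*(-2 - 7*2)) = 2 - 1/(8*(-2 - 14)) = 2 - ⅛/(-16) = 2 - ⅛*(-1/16) = 2 + 1/128 = 257/128 ≈ 2.0078)
U(Y)*Z = (2*(-16)²)*(257/128) = (2*256)*(257/128) = 512*(257/128) = 1028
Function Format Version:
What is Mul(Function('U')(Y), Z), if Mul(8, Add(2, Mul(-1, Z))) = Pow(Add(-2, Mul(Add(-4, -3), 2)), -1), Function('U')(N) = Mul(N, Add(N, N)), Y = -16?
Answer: 1028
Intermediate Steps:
Function('U')(N) = Mul(2, Pow(N, 2)) (Function('U')(N) = Mul(N, Mul(2, N)) = Mul(2, Pow(N, 2)))
Z = Rational(257, 128) (Z = Add(2, Mul(Rational(-1, 8), Pow(Add(-2, Mul(Add(-4, -3), 2)), -1))) = Add(2, Mul(Rational(-1, 8), Pow(Add(-2, Mul(-7, 2)), -1))) = Add(2, Mul(Rational(-1, 8), Pow(Add(-2, -14), -1))) = Add(2, Mul(Rational(-1, 8), Pow(-16, -1))) = Add(2, Mul(Rational(-1, 8), Rational(-1, 16))) = Add(2, Rational(1, 128)) = Rational(257, 128) ≈ 2.0078)
Mul(Function('U')(Y), Z) = Mul(Mul(2, Pow(-16, 2)), Rational(257, 128)) = Mul(Mul(2, 256), Rational(257, 128)) = Mul(512, Rational(257, 128)) = 1028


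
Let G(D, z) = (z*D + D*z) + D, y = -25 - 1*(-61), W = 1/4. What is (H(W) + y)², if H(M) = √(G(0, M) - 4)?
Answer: 1292 + 144*I ≈ 1292.0 + 144.0*I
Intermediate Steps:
W = ¼ ≈ 0.25000
y = 36 (y = -25 + 61 = 36)
G(D, z) = D + 2*D*z (G(D, z) = (D*z + D*z) + D = 2*D*z + D = D + 2*D*z)
H(M) = 2*I (H(M) = √(0*(1 + 2*M) - 4) = √(0 - 4) = √(-4) = 2*I)
(H(W) + y)² = (2*I + 36)² = (36 + 2*I)²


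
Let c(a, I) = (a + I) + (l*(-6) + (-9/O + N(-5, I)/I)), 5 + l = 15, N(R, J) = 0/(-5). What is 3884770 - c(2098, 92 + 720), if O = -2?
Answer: 7763831/2 ≈ 3.8819e+6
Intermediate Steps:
N(R, J) = 0 (N(R, J) = 0*(-1/5) = 0)
l = 10 (l = -5 + 15 = 10)
c(a, I) = -111/2 + I + a (c(a, I) = (a + I) + (10*(-6) + (-9/(-2) + 0/I)) = (I + a) + (-60 + (-9*(-1/2) + 0)) = (I + a) + (-60 + (9/2 + 0)) = (I + a) + (-60 + 9/2) = (I + a) - 111/2 = -111/2 + I + a)
3884770 - c(2098, 92 + 720) = 3884770 - (-111/2 + (92 + 720) + 2098) = 3884770 - (-111/2 + 812 + 2098) = 3884770 - 1*5709/2 = 3884770 - 5709/2 = 7763831/2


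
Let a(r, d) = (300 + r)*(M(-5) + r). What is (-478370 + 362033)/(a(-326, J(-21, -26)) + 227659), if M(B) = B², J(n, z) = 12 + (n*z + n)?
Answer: -38779/78495 ≈ -0.49403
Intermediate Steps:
J(n, z) = 12 + n + n*z (J(n, z) = 12 + (n + n*z) = 12 + n + n*z)
a(r, d) = (25 + r)*(300 + r) (a(r, d) = (300 + r)*((-5)² + r) = (300 + r)*(25 + r) = (25 + r)*(300 + r))
(-478370 + 362033)/(a(-326, J(-21, -26)) + 227659) = (-478370 + 362033)/((7500 + (-326)² + 325*(-326)) + 227659) = -116337/((7500 + 106276 - 105950) + 227659) = -116337/(7826 + 227659) = -116337/235485 = -116337*1/235485 = -38779/78495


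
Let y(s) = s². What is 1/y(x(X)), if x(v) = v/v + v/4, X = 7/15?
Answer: 3600/4489 ≈ 0.80196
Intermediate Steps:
X = 7/15 (X = 7*(1/15) = 7/15 ≈ 0.46667)
x(v) = 1 + v/4 (x(v) = 1 + v*(¼) = 1 + v/4)
1/y(x(X)) = 1/((1 + (¼)*(7/15))²) = 1/((1 + 7/60)²) = 1/((67/60)²) = 1/(4489/3600) = 3600/4489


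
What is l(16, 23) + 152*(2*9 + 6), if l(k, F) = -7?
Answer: 3641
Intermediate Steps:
l(16, 23) + 152*(2*9 + 6) = -7 + 152*(2*9 + 6) = -7 + 152*(18 + 6) = -7 + 152*24 = -7 + 3648 = 3641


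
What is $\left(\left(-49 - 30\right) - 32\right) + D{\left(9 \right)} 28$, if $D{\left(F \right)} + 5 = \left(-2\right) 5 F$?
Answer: $-2771$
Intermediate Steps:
$D{\left(F \right)} = -5 - 10 F$ ($D{\left(F \right)} = -5 + \left(-2\right) 5 F = -5 - 10 F$)
$\left(\left(-49 - 30\right) - 32\right) + D{\left(9 \right)} 28 = \left(\left(-49 - 30\right) - 32\right) + \left(-5 - 90\right) 28 = \left(-79 - 32\right) + \left(-5 - 90\right) 28 = -111 - 2660 = -2771$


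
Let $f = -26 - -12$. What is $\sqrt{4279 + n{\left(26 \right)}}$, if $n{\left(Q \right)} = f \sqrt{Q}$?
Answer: $\sqrt{4279 - 14 \sqrt{26}} \approx 64.866$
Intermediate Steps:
$f = -14$ ($f = -26 + 12 = -14$)
$n{\left(Q \right)} = - 14 \sqrt{Q}$
$\sqrt{4279 + n{\left(26 \right)}} = \sqrt{4279 - 14 \sqrt{26}}$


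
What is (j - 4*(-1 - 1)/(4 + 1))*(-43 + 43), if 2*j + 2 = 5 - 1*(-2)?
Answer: 0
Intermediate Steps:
j = 5/2 (j = -1 + (5 - 1*(-2))/2 = -1 + (5 + 2)/2 = -1 + (½)*7 = -1 + 7/2 = 5/2 ≈ 2.5000)
(j - 4*(-1 - 1)/(4 + 1))*(-43 + 43) = (5/2 - 4*(-1 - 1)/(4 + 1))*(-43 + 43) = (5/2 - (-8)/5)*0 = (5/2 - 4*(-⅖))*0 = (5/2 + 8/5)*0 = (41/10)*0 = 0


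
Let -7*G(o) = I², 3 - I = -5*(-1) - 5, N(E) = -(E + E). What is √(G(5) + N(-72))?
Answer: 3*√777/7 ≈ 11.946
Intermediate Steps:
N(E) = -2*E
I = 3 (I = 3 - (-5*(-1) - 5) = 3 - (5 - 5) = 3 - 1*0 = 3 + 0 = 3)
G(o) = -9/7 (G(o) = -⅐*3² = -⅐*9 = -9/7)
√(G(5) + N(-72)) = √(-9/7 - 2*(-72)) = √(-9/7 + 144) = √(999/7) = 3*√777/7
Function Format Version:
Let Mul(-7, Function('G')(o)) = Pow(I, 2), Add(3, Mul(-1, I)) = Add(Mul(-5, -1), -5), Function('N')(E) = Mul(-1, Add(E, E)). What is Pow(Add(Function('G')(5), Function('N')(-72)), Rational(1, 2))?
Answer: Mul(Rational(3, 7), Pow(777, Rational(1, 2))) ≈ 11.946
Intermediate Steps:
Function('N')(E) = Mul(-2, E) (Function('N')(E) = Mul(-1, Mul(2, E)) = Mul(-2, E))
I = 3 (I = Add(3, Mul(-1, Add(Mul(-5, -1), -5))) = Add(3, Mul(-1, Add(5, -5))) = Add(3, Mul(-1, 0)) = Add(3, 0) = 3)
Function('G')(o) = Rational(-9, 7) (Function('G')(o) = Mul(Rational(-1, 7), Pow(3, 2)) = Mul(Rational(-1, 7), 9) = Rational(-9, 7))
Pow(Add(Function('G')(5), Function('N')(-72)), Rational(1, 2)) = Pow(Add(Rational(-9, 7), Mul(-2, -72)), Rational(1, 2)) = Pow(Add(Rational(-9, 7), 144), Rational(1, 2)) = Pow(Rational(999, 7), Rational(1, 2)) = Mul(Rational(3, 7), Pow(777, Rational(1, 2)))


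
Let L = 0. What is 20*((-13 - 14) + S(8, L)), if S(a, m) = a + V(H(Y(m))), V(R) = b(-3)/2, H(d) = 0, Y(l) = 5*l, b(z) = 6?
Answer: -320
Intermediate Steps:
V(R) = 3 (V(R) = 6/2 = 6*(1/2) = 3)
S(a, m) = 3 + a (S(a, m) = a + 3 = 3 + a)
20*((-13 - 14) + S(8, L)) = 20*((-13 - 14) + (3 + 8)) = 20*(-27 + 11) = 20*(-16) = -320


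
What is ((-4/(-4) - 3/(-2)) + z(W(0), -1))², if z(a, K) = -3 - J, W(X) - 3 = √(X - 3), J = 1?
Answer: 9/4 ≈ 2.2500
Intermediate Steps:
W(X) = 3 + √(-3 + X) (W(X) = 3 + √(X - 3) = 3 + √(-3 + X))
z(a, K) = -4 (z(a, K) = -3 - 1*1 = -3 - 1 = -4)
((-4/(-4) - 3/(-2)) + z(W(0), -1))² = ((-4/(-4) - 3/(-2)) - 4)² = ((-4*(-¼) - 3*(-½)) - 4)² = ((1 + 3/2) - 4)² = (5/2 - 4)² = (-3/2)² = 9/4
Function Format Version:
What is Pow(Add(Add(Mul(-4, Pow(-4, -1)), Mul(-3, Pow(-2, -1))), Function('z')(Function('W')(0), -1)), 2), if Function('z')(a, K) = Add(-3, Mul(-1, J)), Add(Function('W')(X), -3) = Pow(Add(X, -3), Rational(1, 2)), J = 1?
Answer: Rational(9, 4) ≈ 2.2500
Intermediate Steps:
Function('W')(X) = Add(3, Pow(Add(-3, X), Rational(1, 2))) (Function('W')(X) = Add(3, Pow(Add(X, -3), Rational(1, 2))) = Add(3, Pow(Add(-3, X), Rational(1, 2))))
Function('z')(a, K) = -4 (Function('z')(a, K) = Add(-3, Mul(-1, 1)) = Add(-3, -1) = -4)
Pow(Add(Add(Mul(-4, Pow(-4, -1)), Mul(-3, Pow(-2, -1))), Function('z')(Function('W')(0), -1)), 2) = Pow(Add(Add(Mul(-4, Pow(-4, -1)), Mul(-3, Pow(-2, -1))), -4), 2) = Pow(Add(Add(Mul(-4, Rational(-1, 4)), Mul(-3, Rational(-1, 2))), -4), 2) = Pow(Add(Add(1, Rational(3, 2)), -4), 2) = Pow(Add(Rational(5, 2), -4), 2) = Pow(Rational(-3, 2), 2) = Rational(9, 4)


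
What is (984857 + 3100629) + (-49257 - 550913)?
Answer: 3485316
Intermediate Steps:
(984857 + 3100629) + (-49257 - 550913) = 4085486 - 600170 = 3485316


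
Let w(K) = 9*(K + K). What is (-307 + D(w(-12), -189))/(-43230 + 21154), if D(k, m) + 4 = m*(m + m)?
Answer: -71131/22076 ≈ -3.2221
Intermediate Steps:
w(K) = 18*K (w(K) = 9*(2*K) = 18*K)
D(k, m) = -4 + 2*m² (D(k, m) = -4 + m*(m + m) = -4 + m*(2*m) = -4 + 2*m²)
(-307 + D(w(-12), -189))/(-43230 + 21154) = (-307 + (-4 + 2*(-189)²))/(-43230 + 21154) = (-307 + (-4 + 2*35721))/(-22076) = (-307 + (-4 + 71442))*(-1/22076) = (-307 + 71438)*(-1/22076) = 71131*(-1/22076) = -71131/22076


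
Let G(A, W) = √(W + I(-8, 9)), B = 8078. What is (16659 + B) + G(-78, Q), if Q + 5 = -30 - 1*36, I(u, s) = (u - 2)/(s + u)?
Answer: 24737 + 9*I ≈ 24737.0 + 9.0*I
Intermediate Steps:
I(u, s) = (-2 + u)/(s + u)
Q = -71 (Q = -5 + (-30 - 1*36) = -5 + (-30 - 36) = -5 - 66 = -71)
G(A, W) = √(-10 + W) (G(A, W) = √(W + (-2 - 8)/(9 - 8)) = √(W - 10/1) = √(W + 1*(-10)) = √(W - 10) = √(-10 + W))
(16659 + B) + G(-78, Q) = (16659 + 8078) + √(-10 - 71) = 24737 + √(-81) = 24737 + 9*I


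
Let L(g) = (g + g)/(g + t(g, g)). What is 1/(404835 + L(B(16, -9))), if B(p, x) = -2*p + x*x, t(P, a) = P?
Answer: 1/404836 ≈ 2.4701e-6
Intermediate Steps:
B(p, x) = x² - 2*p (B(p, x) = -2*p + x² = x² - 2*p)
L(g) = 1 (L(g) = (g + g)/(g + g) = (2*g)/((2*g)) = (2*g)*(1/(2*g)) = 1)
1/(404835 + L(B(16, -9))) = 1/(404835 + 1) = 1/404836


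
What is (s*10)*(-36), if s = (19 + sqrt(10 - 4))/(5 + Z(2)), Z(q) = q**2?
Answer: -760 - 40*sqrt(6) ≈ -857.98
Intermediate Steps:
s = 19/9 + sqrt(6)/9 (s = (19 + sqrt(10 - 4))/(5 + 2**2) = (19 + sqrt(6))/(5 + 4) = (19 + sqrt(6))/9 = (19 + sqrt(6))*(1/9) = 19/9 + sqrt(6)/9 ≈ 2.3833)
(s*10)*(-36) = ((19/9 + sqrt(6)/9)*10)*(-36) = (190/9 + 10*sqrt(6)/9)*(-36) = -760 - 40*sqrt(6)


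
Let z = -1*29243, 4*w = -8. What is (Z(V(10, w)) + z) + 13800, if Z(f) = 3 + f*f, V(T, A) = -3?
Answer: -15431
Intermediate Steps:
w = -2 (w = (1/4)*(-8) = -2)
Z(f) = 3 + f**2
z = -29243
(Z(V(10, w)) + z) + 13800 = ((3 + (-3)**2) - 29243) + 13800 = ((3 + 9) - 29243) + 13800 = (12 - 29243) + 13800 = -29231 + 13800 = -15431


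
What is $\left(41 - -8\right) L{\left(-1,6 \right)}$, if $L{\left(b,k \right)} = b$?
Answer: $-49$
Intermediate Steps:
$\left(41 - -8\right) L{\left(-1,6 \right)} = \left(41 - -8\right) \left(-1\right) = \left(41 + 8\right) \left(-1\right) = 49 \left(-1\right) = -49$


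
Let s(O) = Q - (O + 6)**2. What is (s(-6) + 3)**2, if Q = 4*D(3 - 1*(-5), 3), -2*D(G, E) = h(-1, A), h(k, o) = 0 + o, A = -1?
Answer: 25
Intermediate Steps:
h(k, o) = o
D(G, E) = 1/2 (D(G, E) = -1/2*(-1) = 1/2)
Q = 2 (Q = 4*(1/2) = 2)
s(O) = 2 - (6 + O)**2 (s(O) = 2 - (O + 6)**2 = 2 - (6 + O)**2)
(s(-6) + 3)**2 = ((2 - (6 - 6)**2) + 3)**2 = ((2 - 1*0**2) + 3)**2 = ((2 - 1*0) + 3)**2 = ((2 + 0) + 3)**2 = (2 + 3)**2 = 5**2 = 25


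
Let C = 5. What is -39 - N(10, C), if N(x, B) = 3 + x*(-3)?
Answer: -12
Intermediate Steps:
N(x, B) = 3 - 3*x
-39 - N(10, C) = -39 - (3 - 3*10) = -39 - (3 - 30) = -39 - 1*(-27) = -39 + 27 = -12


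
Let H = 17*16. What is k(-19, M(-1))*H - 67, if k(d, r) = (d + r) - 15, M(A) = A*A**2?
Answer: -9587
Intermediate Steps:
M(A) = A**3
k(d, r) = -15 + d + r
H = 272
k(-19, M(-1))*H - 67 = (-15 - 19 + (-1)**3)*272 - 67 = (-15 - 19 - 1)*272 - 67 = -35*272 - 67 = -9520 - 67 = -9587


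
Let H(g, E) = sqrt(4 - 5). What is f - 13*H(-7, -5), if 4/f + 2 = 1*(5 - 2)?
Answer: 4 - 13*I ≈ 4.0 - 13.0*I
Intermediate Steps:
f = 4 (f = 4/(-2 + 1*(5 - 2)) = 4/(-2 + 1*3) = 4/(-2 + 3) = 4/1 = 4*1 = 4)
H(g, E) = I (H(g, E) = sqrt(-1) = I)
f - 13*H(-7, -5) = 4 - 13*I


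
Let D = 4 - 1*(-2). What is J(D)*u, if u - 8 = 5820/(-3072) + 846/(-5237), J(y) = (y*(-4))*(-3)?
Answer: 71719695/167584 ≈ 427.96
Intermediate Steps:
D = 6 (D = 4 + 2 = 6)
J(y) = 12*y (J(y) = -4*y*(-3) = 12*y)
u = 7968855/1340672 (u = 8 + (5820/(-3072) + 846/(-5237)) = 8 + (5820*(-1/3072) + 846*(-1/5237)) = 8 + (-485/256 - 846/5237) = 8 - 2756521/1340672 = 7968855/1340672 ≈ 5.9439)
J(D)*u = (12*6)*(7968855/1340672) = 72*(7968855/1340672) = 71719695/167584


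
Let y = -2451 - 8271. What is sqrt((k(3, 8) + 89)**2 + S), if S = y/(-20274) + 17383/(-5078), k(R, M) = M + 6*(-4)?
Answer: sqrt(1568092054023605374)/17158562 ≈ 72.980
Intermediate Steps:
k(R, M) = -24 + M (k(R, M) = M - 24 = -24 + M)
y = -10722
S = -49662771/17158562 (S = -10722/(-20274) + 17383/(-5078) = -10722*(-1/20274) + 17383*(-1/5078) = 1787/3379 - 17383/5078 = -49662771/17158562 ≈ -2.8943)
sqrt((k(3, 8) + 89)**2 + S) = sqrt(((-24 + 8) + 89)**2 - 49662771/17158562) = sqrt((-16 + 89)**2 - 49662771/17158562) = sqrt(73**2 - 49662771/17158562) = sqrt(5329 - 49662771/17158562) = sqrt(91388314127/17158562) = sqrt(1568092054023605374)/17158562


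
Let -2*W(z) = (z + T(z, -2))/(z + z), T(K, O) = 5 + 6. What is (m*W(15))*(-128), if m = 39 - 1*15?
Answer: 6656/5 ≈ 1331.2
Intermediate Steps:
T(K, O) = 11
m = 24 (m = 39 - 15 = 24)
W(z) = -(11 + z)/(4*z) (W(z) = -(z + 11)/(2*(z + z)) = -(11 + z)/(2*(2*z)) = -(11 + z)*1/(2*z)/2 = -(11 + z)/(4*z))
(m*W(15))*(-128) = (24*((¼)*(-11 - 1*15)/15))*(-128) = (24*((¼)*(1/15)*(-11 - 15)))*(-128) = (24*((¼)*(1/15)*(-26)))*(-128) = (24*(-13/30))*(-128) = -52/5*(-128) = 6656/5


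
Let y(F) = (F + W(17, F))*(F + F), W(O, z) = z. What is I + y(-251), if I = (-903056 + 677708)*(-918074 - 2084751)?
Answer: 676680860104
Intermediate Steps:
I = 676680608100 (I = -225348*(-3002825) = 676680608100)
y(F) = 4*F² (y(F) = (F + F)*(F + F) = (2*F)*(2*F) = 4*F²)
I + y(-251) = 676680608100 + 4*(-251)² = 676680608100 + 4*63001 = 676680608100 + 252004 = 676680860104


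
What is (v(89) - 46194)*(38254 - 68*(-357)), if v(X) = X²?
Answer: -2393210690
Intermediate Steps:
(v(89) - 46194)*(38254 - 68*(-357)) = (89² - 46194)*(38254 - 68*(-357)) = (7921 - 46194)*(38254 + 24276) = -38273*62530 = -2393210690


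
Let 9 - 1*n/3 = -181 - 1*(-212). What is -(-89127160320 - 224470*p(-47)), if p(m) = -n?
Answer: 89141975340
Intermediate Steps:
n = -66 (n = 27 - 3*(-181 - 1*(-212)) = 27 - 3*(-181 + 212) = 27 - 3*31 = 27 - 93 = -66)
p(m) = 66 (p(m) = -1*(-66) = 66)
-(-89127160320 - 224470*p(-47)) = -224470/(1/(-397056 - 1*66)) = -224470/(1/(-397056 - 66)) = -224470/(1/(-397122)) = -224470/(-1/397122) = -224470*(-397122) = 89141975340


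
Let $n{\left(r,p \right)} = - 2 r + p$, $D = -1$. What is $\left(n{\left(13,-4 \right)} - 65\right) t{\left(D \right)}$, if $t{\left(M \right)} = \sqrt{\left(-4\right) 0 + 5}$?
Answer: $- 95 \sqrt{5} \approx -212.43$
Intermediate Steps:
$t{\left(M \right)} = \sqrt{5}$ ($t{\left(M \right)} = \sqrt{0 + 5} = \sqrt{5}$)
$n{\left(r,p \right)} = p - 2 r$
$\left(n{\left(13,-4 \right)} - 65\right) t{\left(D \right)} = \left(\left(-4 - 26\right) - 65\right) \sqrt{5} = \left(-30 - 65\right) \sqrt{5} = - 95 \sqrt{5}$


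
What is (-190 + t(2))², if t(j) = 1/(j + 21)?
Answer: 19088161/529 ≈ 36084.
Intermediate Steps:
t(j) = 1/(21 + j)
(-190 + t(2))² = (-190 + 1/(21 + 2))² = (-190 + 1/23)² = (-4369/23)² = 19088161/529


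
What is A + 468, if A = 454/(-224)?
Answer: 52189/112 ≈ 465.97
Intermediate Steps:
A = -227/112 (A = 454*(-1/224) = -227/112 ≈ -2.0268)
A + 468 = -227/112 + 468 = 52189/112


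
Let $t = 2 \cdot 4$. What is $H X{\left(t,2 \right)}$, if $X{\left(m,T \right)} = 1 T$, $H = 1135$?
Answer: $2270$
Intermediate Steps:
$t = 8$
$X{\left(m,T \right)} = T$
$H X{\left(t,2 \right)} = 1135 \cdot 2 = 2270$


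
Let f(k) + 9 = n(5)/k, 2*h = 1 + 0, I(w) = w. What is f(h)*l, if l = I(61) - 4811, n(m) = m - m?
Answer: 42750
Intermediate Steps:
n(m) = 0
h = ½ (h = (1 + 0)/2 = (½)*1 = ½ ≈ 0.50000)
f(k) = -9 (f(k) = -9 + 0/k = -9 + 0 = -9)
l = -4750 (l = 61 - 4811 = -4750)
f(h)*l = -9*(-4750) = 42750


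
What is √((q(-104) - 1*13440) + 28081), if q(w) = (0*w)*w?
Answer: 121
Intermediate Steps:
q(w) = 0 (q(w) = 0*w = 0)
√((q(-104) - 1*13440) + 28081) = √((0 - 1*13440) + 28081) = √((0 - 13440) + 28081) = √(-13440 + 28081) = √14641 = 121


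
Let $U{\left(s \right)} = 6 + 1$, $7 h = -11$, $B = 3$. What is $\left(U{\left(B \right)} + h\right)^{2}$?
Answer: $\frac{1444}{49} \approx 29.469$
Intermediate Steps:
$h = - \frac{11}{7}$ ($h = \frac{1}{7} \left(-11\right) = - \frac{11}{7} \approx -1.5714$)
$U{\left(s \right)} = 7$
$\left(U{\left(B \right)} + h\right)^{2} = \left(7 - \frac{11}{7}\right)^{2} = \left(\frac{38}{7}\right)^{2} = \frac{1444}{49}$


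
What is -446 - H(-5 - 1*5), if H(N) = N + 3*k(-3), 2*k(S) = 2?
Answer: -439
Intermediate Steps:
k(S) = 1 (k(S) = (½)*2 = 1)
H(N) = 3 + N (H(N) = N + 3*1 = N + 3 = 3 + N)
-446 - H(-5 - 1*5) = -446 - (3 + (-5 - 1*5)) = -446 - (3 + (-5 - 5)) = -446 - (3 - 10) = -446 - 1*(-7) = -446 + 7 = -439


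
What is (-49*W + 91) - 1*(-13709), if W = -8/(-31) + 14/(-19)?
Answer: 8142018/589 ≈ 13823.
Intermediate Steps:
W = -282/589 (W = -8*(-1/31) + 14*(-1/19) = 8/31 - 14/19 = -282/589 ≈ -0.47878)
(-49*W + 91) - 1*(-13709) = (-49*(-282/589) + 91) - 1*(-13709) = (13818/589 + 91) + 13709 = 67417/589 + 13709 = 8142018/589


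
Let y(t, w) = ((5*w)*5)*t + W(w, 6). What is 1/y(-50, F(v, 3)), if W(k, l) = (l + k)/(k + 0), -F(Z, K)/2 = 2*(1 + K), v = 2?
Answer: 8/160005 ≈ 4.9998e-5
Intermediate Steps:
F(Z, K) = -4 - 4*K (F(Z, K) = -4*(1 + K) = -2*(2 + 2*K) = -4 - 4*K)
W(k, l) = (k + l)/k
y(t, w) = (6 + w)/w + 25*t*w (y(t, w) = ((5*w)*5)*t + (w + 6)/w = (25*w)*t + (6 + w)/w = 25*t*w + (6 + w)/w = (6 + w)/w + 25*t*w)
1/y(-50, F(v, 3)) = 1/(1 + 6/(-4 - 4*3) + 25*(-50)*(-4 - 4*3)) = 1/(1 + 6/(-4 - 12) + 25*(-50)*(-4 - 12)) = 1/(1 + 6/(-16) + 25*(-50)*(-16)) = 1/(1 + 6*(-1/16) + 20000) = 1/(1 - 3/8 + 20000) = 1/(160005/8) = 8/160005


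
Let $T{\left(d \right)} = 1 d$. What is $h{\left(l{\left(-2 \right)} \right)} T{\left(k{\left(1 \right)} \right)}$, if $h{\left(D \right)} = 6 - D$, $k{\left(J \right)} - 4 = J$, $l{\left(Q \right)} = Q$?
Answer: $40$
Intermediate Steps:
$k{\left(J \right)} = 4 + J$
$T{\left(d \right)} = d$
$h{\left(l{\left(-2 \right)} \right)} T{\left(k{\left(1 \right)} \right)} = \left(6 - -2\right) \left(4 + 1\right) = \left(6 + 2\right) 5 = 8 \cdot 5 = 40$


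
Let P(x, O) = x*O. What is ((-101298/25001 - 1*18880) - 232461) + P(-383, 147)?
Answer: -7691458940/25001 ≈ -3.0765e+5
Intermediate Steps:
P(x, O) = O*x
((-101298/25001 - 1*18880) - 232461) + P(-383, 147) = ((-101298/25001 - 1*18880) - 232461) + 147*(-383) = ((-101298*1/25001 - 18880) - 232461) - 56301 = ((-101298/25001 - 18880) - 232461) - 56301 = (-472120178/25001 - 232461) - 56301 = -6283877639/25001 - 56301 = -7691458940/25001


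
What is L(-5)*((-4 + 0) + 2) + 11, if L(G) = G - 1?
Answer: 23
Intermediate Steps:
L(G) = -1 + G
L(-5)*((-4 + 0) + 2) + 11 = (-1 - 5)*((-4 + 0) + 2) + 11 = -6*(-4 + 2) + 11 = -6*(-2) + 11 = 12 + 11 = 23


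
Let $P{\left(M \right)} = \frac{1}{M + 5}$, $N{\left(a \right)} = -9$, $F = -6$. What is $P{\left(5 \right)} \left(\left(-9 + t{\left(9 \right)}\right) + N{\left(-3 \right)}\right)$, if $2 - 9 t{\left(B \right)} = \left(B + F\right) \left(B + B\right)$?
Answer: $- \frac{107}{45} \approx -2.3778$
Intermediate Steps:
$t{\left(B \right)} = \frac{2}{9} - \frac{2 B \left(-6 + B\right)}{9}$ ($t{\left(B \right)} = \frac{2}{9} - \frac{\left(B - 6\right) \left(B + B\right)}{9} = \frac{2}{9} - \frac{\left(-6 + B\right) 2 B}{9} = \frac{2}{9} - \frac{2 B \left(-6 + B\right)}{9}$)
$P{\left(M \right)} = \frac{1}{5 + M}$
$P{\left(5 \right)} \left(\left(-9 + t{\left(9 \right)}\right) + N{\left(-3 \right)}\right) = \frac{\left(-9 + \left(\frac{2}{9} - \frac{2 \cdot 9^{2}}{9} + \frac{4}{3} \cdot 9\right)\right) - 9}{5 + 5} = \frac{\left(-9 + \left(\frac{2}{9} - 18 + 12\right)\right) - 9}{10} = \frac{\left(-9 - \frac{52}{9}\right) - 9}{10} = \frac{- \frac{133}{9} - 9}{10} = \frac{1}{10} \left(- \frac{214}{9}\right) = - \frac{107}{45}$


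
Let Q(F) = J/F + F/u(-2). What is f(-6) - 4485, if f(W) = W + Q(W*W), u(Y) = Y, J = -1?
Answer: -162325/36 ≈ -4509.0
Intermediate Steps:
Q(F) = -1/F - F/2 (Q(F) = -1/F + F/(-2) = -1/F + F*(-½) = -1/F - F/2)
f(W) = W - 1/W² - W²/2 (f(W) = W + (-1/(W*W) - W*W/2) = W + (-1/(W²) - W²/2) = W + (-1/W² - W²/2) = W - 1/W² - W²/2)
f(-6) - 4485 = (-6 - 1/(-6)² - ½*(-6)²) - 4485 = (-6 - 1*1/36 - ½*36) - 4485 = (-6 - 1/36 - 18) - 4485 = -865/36 - 4485 = -162325/36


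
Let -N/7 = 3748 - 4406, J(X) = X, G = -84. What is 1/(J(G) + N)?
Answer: 1/4522 ≈ 0.00022114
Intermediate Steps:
N = 4606 (N = -7*(3748 - 4406) = -7*(-658) = 4606)
1/(J(G) + N) = 1/(-84 + 4606) = 1/4522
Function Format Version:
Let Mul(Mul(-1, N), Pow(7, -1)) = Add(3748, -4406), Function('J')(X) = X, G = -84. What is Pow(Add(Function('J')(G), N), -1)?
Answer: Rational(1, 4522) ≈ 0.00022114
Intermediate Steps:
N = 4606 (N = Mul(-7, Add(3748, -4406)) = Mul(-7, -658) = 4606)
Pow(Add(Function('J')(G), N), -1) = Pow(Add(-84, 4606), -1) = Pow(4522, -1) = Rational(1, 4522)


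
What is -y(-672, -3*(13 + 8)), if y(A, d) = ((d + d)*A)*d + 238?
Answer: 5334098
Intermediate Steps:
y(A, d) = 238 + 2*A*d**2 (y(A, d) = ((2*d)*A)*d + 238 = (2*A*d)*d + 238 = 2*A*d**2 + 238 = 238 + 2*A*d**2)
-y(-672, -3*(13 + 8)) = -(238 + 2*(-672)*(-3*(13 + 8))**2) = -(238 + 2*(-672)*(-3*21)**2) = -(238 + 2*(-672)*(-63)**2) = -(238 + 2*(-672)*3969) = -(238 - 5334336) = -1*(-5334098) = 5334098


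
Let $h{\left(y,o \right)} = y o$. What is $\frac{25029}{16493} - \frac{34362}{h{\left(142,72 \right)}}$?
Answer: $- \frac{17268665}{9368024} \approx -1.8434$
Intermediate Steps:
$h{\left(y,o \right)} = o y$
$\frac{25029}{16493} - \frac{34362}{h{\left(142,72 \right)}} = \frac{25029}{16493} - \frac{34362}{72 \cdot 142} = 25029 \cdot \frac{1}{16493} - \frac{34362}{10224} = \frac{25029}{16493} - \frac{1909}{568} = - \frac{17268665}{9368024}$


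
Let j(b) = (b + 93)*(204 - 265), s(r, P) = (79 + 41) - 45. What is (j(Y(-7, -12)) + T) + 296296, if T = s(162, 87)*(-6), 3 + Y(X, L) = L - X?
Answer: 290661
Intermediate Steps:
s(r, P) = 75 (s(r, P) = 120 - 45 = 75)
Y(X, L) = -3 + L - X (Y(X, L) = -3 + (L - X) = -3 + L - X)
j(b) = -5673 - 61*b (j(b) = (93 + b)*(-61) = -5673 - 61*b)
T = -450 (T = 75*(-6) = -450)
(j(Y(-7, -12)) + T) + 296296 = ((-5673 - 61*(-3 - 12 - 1*(-7))) - 450) + 296296 = ((-5673 - 61*(-3 - 12 + 7)) - 450) + 296296 = ((-5673 - 61*(-8)) - 450) + 296296 = ((-5673 + 488) - 450) + 296296 = (-5185 - 450) + 296296 = -5635 + 296296 = 290661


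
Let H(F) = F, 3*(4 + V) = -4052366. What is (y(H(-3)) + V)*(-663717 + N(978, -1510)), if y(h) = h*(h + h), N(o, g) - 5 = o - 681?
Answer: 2688372526460/3 ≈ 8.9612e+11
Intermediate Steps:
V = -4052378/3 (V = -4 + (1/3)*(-4052366) = -4 - 4052366/3 = -4052378/3 ≈ -1.3508e+6)
N(o, g) = -676 + o (N(o, g) = 5 + (o - 681) = 5 + (-681 + o) = -676 + o)
y(h) = 2*h**2 (y(h) = h*(2*h) = 2*h**2)
(y(H(-3)) + V)*(-663717 + N(978, -1510)) = (2*(-3)**2 - 4052378/3)*(-663717 + (-676 + 978)) = (2*9 - 4052378/3)*(-663717 + 302) = (18 - 4052378/3)*(-663415) = -4052324/3*(-663415) = 2688372526460/3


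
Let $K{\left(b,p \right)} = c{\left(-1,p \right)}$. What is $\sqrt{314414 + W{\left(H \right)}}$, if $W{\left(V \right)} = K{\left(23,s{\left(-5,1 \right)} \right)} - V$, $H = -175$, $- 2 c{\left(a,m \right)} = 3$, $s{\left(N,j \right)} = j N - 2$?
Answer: $\frac{5 \sqrt{50334}}{2} \approx 560.88$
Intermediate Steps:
$s{\left(N,j \right)} = -2 + N j$ ($s{\left(N,j \right)} = N j - 2 = -2 + N j$)
$c{\left(a,m \right)} = - \frac{3}{2}$ ($c{\left(a,m \right)} = \left(- \frac{1}{2}\right) 3 = - \frac{3}{2}$)
$K{\left(b,p \right)} = - \frac{3}{2}$
$W{\left(V \right)} = - \frac{3}{2} - V$
$\sqrt{314414 + W{\left(H \right)}} = \sqrt{314414 - - \frac{347}{2}} = \sqrt{314414 + \left(- \frac{3}{2} + 175\right)} = \sqrt{314414 + \frac{347}{2}} = \sqrt{\frac{629175}{2}} = \frac{5 \sqrt{50334}}{2}$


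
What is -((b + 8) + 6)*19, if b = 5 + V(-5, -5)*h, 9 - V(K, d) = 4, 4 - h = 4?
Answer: -361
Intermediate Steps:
h = 0 (h = 4 - 1*4 = 4 - 4 = 0)
V(K, d) = 5 (V(K, d) = 9 - 1*4 = 9 - 4 = 5)
b = 5 (b = 5 + 5*0 = 5 + 0 = 5)
-((b + 8) + 6)*19 = -((5 + 8) + 6)*19 = -(13 + 6)*19 = -1*19*19 = -19*19 = -361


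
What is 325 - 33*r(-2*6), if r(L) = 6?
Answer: 127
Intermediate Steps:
325 - 33*r(-2*6) = 325 - 33*6 = 325 - 198 = 127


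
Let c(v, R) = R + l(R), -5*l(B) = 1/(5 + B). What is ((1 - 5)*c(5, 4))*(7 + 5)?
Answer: -2864/15 ≈ -190.93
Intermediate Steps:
l(B) = -1/(5*(5 + B))
c(v, R) = R - 1/(25 + 5*R)
((1 - 5)*c(5, 4))*(7 + 5) = ((1 - 5)*((-⅕ + 4*(5 + 4))/(5 + 4)))*(7 + 5) = -4*(-⅕ + 4*9)/9*12 = -4*(-⅕ + 36)/9*12 = -4*179/(9*5)*12 = -4*179/45*12 = -716/45*12 = -2864/15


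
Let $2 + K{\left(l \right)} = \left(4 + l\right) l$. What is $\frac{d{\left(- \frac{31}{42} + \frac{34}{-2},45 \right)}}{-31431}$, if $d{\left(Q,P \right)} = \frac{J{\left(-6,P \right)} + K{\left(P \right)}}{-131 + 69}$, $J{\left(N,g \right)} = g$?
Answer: $\frac{1124}{974361} \approx 0.0011536$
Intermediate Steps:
$K{\left(l \right)} = -2 + l \left(4 + l\right)$ ($K{\left(l \right)} = -2 + \left(4 + l\right) l = -2 + l \left(4 + l\right)$)
$d{\left(Q,P \right)} = \frac{1}{31} - \frac{5 P}{62} - \frac{P^{2}}{62}$ ($d{\left(Q,P \right)} = \frac{P + \left(-2 + P^{2} + 4 P\right)}{-131 + 69} = \frac{-2 + P^{2} + 5 P}{-62} = \left(-2 + P^{2} + 5 P\right) \left(- \frac{1}{62}\right) = \frac{1}{31} - \frac{5 P}{62} - \frac{P^{2}}{62}$)
$\frac{d{\left(- \frac{31}{42} + \frac{34}{-2},45 \right)}}{-31431} = \frac{\frac{1}{31} - \frac{225}{62} - \frac{45^{2}}{62}}{-31431} = \left(\frac{1}{31} - \frac{225}{62} - \frac{2025}{62}\right) \left(- \frac{1}{31431}\right) = \left(- \frac{1124}{31}\right) \left(- \frac{1}{31431}\right) = \frac{1124}{974361}$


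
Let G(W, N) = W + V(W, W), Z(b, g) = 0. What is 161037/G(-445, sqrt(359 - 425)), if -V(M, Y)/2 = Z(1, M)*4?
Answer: -161037/445 ≈ -361.88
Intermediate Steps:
V(M, Y) = 0 (V(M, Y) = -0*4 = -2*0 = 0)
G(W, N) = W (G(W, N) = W + 0 = W)
161037/G(-445, sqrt(359 - 425)) = 161037/(-445) = 161037*(-1/445) = -161037/445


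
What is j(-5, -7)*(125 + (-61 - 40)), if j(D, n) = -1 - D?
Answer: 96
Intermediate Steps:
j(-5, -7)*(125 + (-61 - 40)) = (-1 - 1*(-5))*(125 + (-61 - 40)) = (-1 + 5)*(125 - 101) = 4*24 = 96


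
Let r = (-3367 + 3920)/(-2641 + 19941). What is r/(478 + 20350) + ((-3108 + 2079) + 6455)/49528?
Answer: 5960815803/54408984400 ≈ 0.10956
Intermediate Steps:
r = 553/17300 ≈ 0.031965
r/(478 + 20350) + ((-3108 + 2079) + 6455)/49528 = 553/(17300*(478 + 20350)) + ((-3108 + 2079) + 6455)/49528 = (553/17300)/20828 + (-1029 + 6455)*(1/49528) = (553/17300)*(1/20828) + 5426*(1/49528) = 553/360324400 + 2713/24764 = 5960815803/54408984400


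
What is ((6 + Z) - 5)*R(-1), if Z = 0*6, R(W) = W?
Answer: -1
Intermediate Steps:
Z = 0
((6 + Z) - 5)*R(-1) = ((6 + 0) - 5)*(-1) = (6 - 5)*(-1) = 1*(-1) = -1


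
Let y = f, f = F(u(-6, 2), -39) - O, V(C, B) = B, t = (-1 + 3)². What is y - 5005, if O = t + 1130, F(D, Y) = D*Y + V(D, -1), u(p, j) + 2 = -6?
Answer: -5828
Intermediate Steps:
t = 4 (t = 2² = 4)
u(p, j) = -8 (u(p, j) = -2 - 6 = -8)
F(D, Y) = -1 + D*Y (F(D, Y) = D*Y - 1 = -1 + D*Y)
O = 1134 (O = 4 + 1130 = 1134)
f = -823 (f = (-1 - 8*(-39)) - 1*1134 = (-1 + 312) - 1134 = 311 - 1134 = -823)
y = -823
y - 5005 = -823 - 5005 = -5828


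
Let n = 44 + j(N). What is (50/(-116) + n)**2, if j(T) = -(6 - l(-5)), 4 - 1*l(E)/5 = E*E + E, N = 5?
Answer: 6056521/3364 ≈ 1800.4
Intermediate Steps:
l(E) = 20 - 5*E - 5*E**2 (l(E) = 20 - 5*(E*E + E) = 20 - 5*(E**2 + E) = 20 - 5*(E + E**2) = 20 + (-5*E - 5*E**2) = 20 - 5*E - 5*E**2)
j(T) = -86 (j(T) = -(6 - (20 - 5*(-5) - 5*(-5)**2)) = -(6 - (20 + 25 - 5*25)) = -(6 - (20 + 25 - 125)) = -(6 - 1*(-80)) = -(6 + 80) = -1*86 = -86)
n = -42 (n = 44 - 86 = -42)
(50/(-116) + n)**2 = (50/(-116) - 42)**2 = (50*(-1/116) - 42)**2 = (-25/58 - 42)**2 = (-2461/58)**2 = 6056521/3364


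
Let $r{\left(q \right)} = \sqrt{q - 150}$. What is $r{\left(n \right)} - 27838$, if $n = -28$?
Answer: $-27838 + i \sqrt{178} \approx -27838.0 + 13.342 i$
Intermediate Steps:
$r{\left(q \right)} = \sqrt{-150 + q}$
$r{\left(n \right)} - 27838 = \sqrt{-150 - 28} - 27838 = \sqrt{-178} - 27838 = i \sqrt{178} - 27838 = -27838 + i \sqrt{178}$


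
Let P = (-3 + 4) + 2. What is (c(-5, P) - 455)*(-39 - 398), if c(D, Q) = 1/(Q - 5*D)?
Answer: 5566943/28 ≈ 1.9882e+5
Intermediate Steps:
P = 3 (P = 1 + 2 = 3)
(c(-5, P) - 455)*(-39 - 398) = (-1/(-1*3 + 5*(-5)) - 455)*(-39 - 398) = (-1/(-3 - 25) - 455)*(-437) = (-1/(-28) - 455)*(-437) = (-1*(-1/28) - 455)*(-437) = (1/28 - 455)*(-437) = -12739/28*(-437) = 5566943/28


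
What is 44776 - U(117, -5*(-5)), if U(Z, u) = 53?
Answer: 44723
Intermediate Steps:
44776 - U(117, -5*(-5)) = 44776 - 1*53 = 44776 - 53 = 44723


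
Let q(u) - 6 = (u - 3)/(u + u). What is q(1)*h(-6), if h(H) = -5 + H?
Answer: -55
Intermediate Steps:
q(u) = 6 + (-3 + u)/(2*u) (q(u) = 6 + (u - 3)/(u + u) = 6 + (-3 + u)/((2*u)) = 6 + (-3 + u)*(1/(2*u)) = 6 + (-3 + u)/(2*u))
q(1)*h(-6) = ((½)*(-3 + 13*1)/1)*(-5 - 6) = ((½)*1*(-3 + 13))*(-11) = ((½)*1*10)*(-11) = 5*(-11) = -55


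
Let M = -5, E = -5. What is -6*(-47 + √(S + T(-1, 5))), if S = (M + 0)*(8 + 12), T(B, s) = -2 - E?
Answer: 282 - 6*I*√97 ≈ 282.0 - 59.093*I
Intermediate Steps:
T(B, s) = 3 (T(B, s) = -2 - 1*(-5) = -2 + 5 = 3)
S = -100 (S = (-5 + 0)*(8 + 12) = -5*20 = -100)
-6*(-47 + √(S + T(-1, 5))) = -6*(-47 + √(-100 + 3)) = -6*(-47 + √(-97)) = -6*(-47 + I*√97) = 282 - 6*I*√97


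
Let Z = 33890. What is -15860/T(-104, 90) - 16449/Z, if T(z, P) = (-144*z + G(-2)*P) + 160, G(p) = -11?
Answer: -385091477/239703970 ≈ -1.6065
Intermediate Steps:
T(z, P) = 160 - 144*z - 11*P (T(z, P) = (-144*z - 11*P) + 160 = 160 - 144*z - 11*P)
-15860/T(-104, 90) - 16449/Z = -15860/(160 - 144*(-104) - 11*90) - 16449/33890 = -15860/(160 + 14976 - 990) - 16449*1/33890 = -15860/14146 - 16449/33890 = -15860*1/14146 - 16449/33890 = -7930/7073 - 16449/33890 = -385091477/239703970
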